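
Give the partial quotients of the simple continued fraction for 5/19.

Run the Euclidean algorithm on 5 and 19; the successive quotients are the partial quotients a_0, a_1, ... (each step inverts the fractional part left over by the previous one):
  5 = 0*19 + 5, so a_0 = 0.
  19 = 3*5 + 4, so a_1 = 3.
  5 = 1*4 + 1, so a_2 = 1.
  4 = 4*1 + 0, so a_3 = 4.
The remainder reaches 0 after 4 divisions, so the expansion has 4 partial quotients, read off in order.

[0; 3, 1, 4]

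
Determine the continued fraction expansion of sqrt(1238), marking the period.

Write x_i = (sqrt(1238) + m_i)/d_i with (m_0, d_0) = (0, 1). a_0 = floor(sqrt(1238)) = 35, since 35^2 = 1225 <= 1238 < 1296 = 36^2.
Iterate m_{i+1} = d_i*a_i - m_i, d_{i+1} = (1238 - m_{i+1}^2)/d_i, a_{i+1} = floor((a_0 + m_{i+1})/d_{i+1}):
  m_1 = 1*35 - 0 = 35, d_1 = (1238 - 35^2)/1 = 13/1 = 13, a_1 = floor((35 + 35)/13) = 5.
  m_2 = 13*5 - 35 = 30, d_2 = (1238 - 30^2)/13 = 338/13 = 26, a_2 = floor((35 + 30)/26) = 2.
  m_3 = 26*2 - 30 = 22, d_3 = (1238 - 22^2)/26 = 754/26 = 29, a_3 = floor((35 + 22)/29) = 1.
  m_4 = 29*1 - 22 = 7, d_4 = (1238 - 7^2)/29 = 1189/29 = 41, a_4 = floor((35 + 7)/41) = 1.
  m_5 = 41*1 - 7 = 34, d_5 = (1238 - 34^2)/41 = 82/41 = 2, a_5 = floor((35 + 34)/2) = 34.
  m_6 = 2*34 - 34 = 34, d_6 = (1238 - 34^2)/2 = 82/2 = 41, a_6 = floor((35 + 34)/41) = 1.
  m_7 = 41*1 - 34 = 7, d_7 = (1238 - 7^2)/41 = 1189/41 = 29, a_7 = floor((35 + 7)/29) = 1.
  m_8 = 29*1 - 7 = 22, d_8 = (1238 - 22^2)/29 = 754/29 = 26, a_8 = floor((35 + 22)/26) = 2.
  m_9 = 26*2 - 22 = 30, d_9 = (1238 - 30^2)/26 = 338/26 = 13, a_9 = floor((35 + 30)/13) = 5.
  m_10 = 13*5 - 30 = 35, d_10 = (1238 - 35^2)/13 = 13/13 = 1, a_10 = floor((35 + 35)/1) = 70.
  m_11 = 1*70 - 35 = 35, d_11 = (1238 - 35^2)/1 = 13/1 = 13: (m_11, d_11) = (m_1, d_1) = (35, 13), so from here the quotients repeat a_1, ..., a_10; the period length is 10.
Hence the expansion of sqrt(1238) is a_0 = 35 followed by the repeating block 5, 2, 1, 1, 34, 1, 1, 2, 5, 70 (period 10).

[35; (5, 2, 1, 1, 34, 1, 1, 2, 5, 70)]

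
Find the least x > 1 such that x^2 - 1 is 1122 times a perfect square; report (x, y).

(x, y) = (67, 2)

First expand sqrt(1122) as a continued fraction. With x_i = (sqrt(1122) + m_i)/d_i and (m_0, d_0) = (0, 1): a_0 = floor(sqrt(1122)) = 33, since 33^2 = 1089 <= 1122 < 1156 = 34^2.
Iterate m_{i+1} = d_i*a_i - m_i, d_{i+1} = (1122 - m_{i+1}^2)/d_i, a_{i+1} = floor((a_0 + m_{i+1})/d_{i+1}):
  m_1 = 1*33 - 0 = 33, d_1 = (1122 - 33^2)/1 = 33/1 = 33, a_1 = floor((33 + 33)/33) = 2.
  m_2 = 33*2 - 33 = 33, d_2 = (1122 - 33^2)/33 = 33/33 = 1, a_2 = floor((33 + 33)/1) = 66.
  m_3 = 1*66 - 33 = 33, d_3 = (1122 - 33^2)/1 = 33/1 = 33: (m_3, d_3) = (m_1, d_1) = (33, 33), so from here the quotients repeat a_1, a_2; the period length is 2.
So sqrt(1122) = [33; (2, 66)] with period length k = 2.
k is even, so the fundamental solution of x^2 - 1122y^2 = 1 is (p_{k-1}, q_{k-1}) = (p_1, q_1); compute convergents through index 1.
Convergents (p_i = a_i*p_{i-1} + p_{i-2}, q_i = a_i*q_{i-1} + q_{i-2} with p_{-2}=0, p_{-1}=1, q_{-2}=1, q_{-1}=0):
  i=0: a_0=33, p_0 = 33*1 + 0 = 33, q_0 = 33*0 + 1 = 1.
  i=1: a_1=2, p_1 = 2*33 + 1 = 67, q_1 = 2*1 + 0 = 2.
Check: 67^2 - 1122*2^2 = 4489 - 4488 = 1, so (x, y) = (67, 2) solves the equation, and by the theorem it is the least positive solution.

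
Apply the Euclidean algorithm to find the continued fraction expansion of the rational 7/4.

Run the Euclidean algorithm on 7 and 4; the successive quotients are the partial quotients a_0, a_1, ... (each step inverts the fractional part left over by the previous one):
  7 = 1*4 + 3, so a_0 = 1.
  4 = 1*3 + 1, so a_1 = 1.
  3 = 3*1 + 0, so a_2 = 3.
The remainder reaches 0 after 3 divisions, so the expansion has 3 partial quotients, read off in order.

[1; 1, 3]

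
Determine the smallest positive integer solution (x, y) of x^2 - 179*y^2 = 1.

(x, y) = (4190210, 313191)

First expand sqrt(179) as a continued fraction. With x_i = (sqrt(179) + m_i)/d_i and (m_0, d_0) = (0, 1): a_0 = floor(sqrt(179)) = 13, since 13^2 = 169 <= 179 < 196 = 14^2.
Iterate m_{i+1} = d_i*a_i - m_i, d_{i+1} = (179 - m_{i+1}^2)/d_i, a_{i+1} = floor((a_0 + m_{i+1})/d_{i+1}):
  m_1 = 1*13 - 0 = 13, d_1 = (179 - 13^2)/1 = 10/1 = 10, a_1 = floor((13 + 13)/10) = 2.
  m_2 = 10*2 - 13 = 7, d_2 = (179 - 7^2)/10 = 130/10 = 13, a_2 = floor((13 + 7)/13) = 1.
  m_3 = 13*1 - 7 = 6, d_3 = (179 - 6^2)/13 = 143/13 = 11, a_3 = floor((13 + 6)/11) = 1.
  m_4 = 11*1 - 6 = 5, d_4 = (179 - 5^2)/11 = 154/11 = 14, a_4 = floor((13 + 5)/14) = 1.
  m_5 = 14*1 - 5 = 9, d_5 = (179 - 9^2)/14 = 98/14 = 7, a_5 = floor((13 + 9)/7) = 3.
  m_6 = 7*3 - 9 = 12, d_6 = (179 - 12^2)/7 = 35/7 = 5, a_6 = floor((13 + 12)/5) = 5.
  m_7 = 5*5 - 12 = 13, d_7 = (179 - 13^2)/5 = 10/5 = 2, a_7 = floor((13 + 13)/2) = 13.
  m_8 = 2*13 - 13 = 13, d_8 = (179 - 13^2)/2 = 10/2 = 5, a_8 = floor((13 + 13)/5) = 5.
  m_9 = 5*5 - 13 = 12, d_9 = (179 - 12^2)/5 = 35/5 = 7, a_9 = floor((13 + 12)/7) = 3.
  m_10 = 7*3 - 12 = 9, d_10 = (179 - 9^2)/7 = 98/7 = 14, a_10 = floor((13 + 9)/14) = 1.
  m_11 = 14*1 - 9 = 5, d_11 = (179 - 5^2)/14 = 154/14 = 11, a_11 = floor((13 + 5)/11) = 1.
  m_12 = 11*1 - 5 = 6, d_12 = (179 - 6^2)/11 = 143/11 = 13, a_12 = floor((13 + 6)/13) = 1.
  m_13 = 13*1 - 6 = 7, d_13 = (179 - 7^2)/13 = 130/13 = 10, a_13 = floor((13 + 7)/10) = 2.
  m_14 = 10*2 - 7 = 13, d_14 = (179 - 13^2)/10 = 10/10 = 1, a_14 = floor((13 + 13)/1) = 26.
  m_15 = 1*26 - 13 = 13, d_15 = (179 - 13^2)/1 = 10/1 = 10: (m_15, d_15) = (m_1, d_1) = (13, 10), so from here the quotients repeat a_1, ..., a_14; the period length is 14.
So sqrt(179) = [13; (2, 1, 1, 1, 3, 5, 13, 5, 3, 1, 1, 1, 2, 26)] with period length k = 14.
k is even, so the fundamental solution of x^2 - 179y^2 = 1 is (p_{k-1}, q_{k-1}) = (p_13, q_13); compute convergents through index 13.
Convergents (p_i = a_i*p_{i-1} + p_{i-2}, q_i = a_i*q_{i-1} + q_{i-2} with p_{-2}=0, p_{-1}=1, q_{-2}=1, q_{-1}=0):
  i=0: a_0=13, p_0 = 13*1 + 0 = 13, q_0 = 13*0 + 1 = 1.
  i=1: a_1=2, p_1 = 2*13 + 1 = 27, q_1 = 2*1 + 0 = 2.
  i=2: a_2=1, p_2 = 1*27 + 13 = 40, q_2 = 1*2 + 1 = 3.
  i=3: a_3=1, p_3 = 1*40 + 27 = 67, q_3 = 1*3 + 2 = 5.
  i=4: a_4=1, p_4 = 1*67 + 40 = 107, q_4 = 1*5 + 3 = 8.
  i=5: a_5=3, p_5 = 3*107 + 67 = 388, q_5 = 3*8 + 5 = 29.
  i=6: a_6=5, p_6 = 5*388 + 107 = 2047, q_6 = 5*29 + 8 = 153.
  i=7: a_7=13, p_7 = 13*2047 + 388 = 26999, q_7 = 13*153 + 29 = 2018.
  i=8: a_8=5, p_8 = 5*26999 + 2047 = 137042, q_8 = 5*2018 + 153 = 10243.
  i=9: a_9=3, p_9 = 3*137042 + 26999 = 438125, q_9 = 3*10243 + 2018 = 32747.
  i=10: a_10=1, p_10 = 1*438125 + 137042 = 575167, q_10 = 1*32747 + 10243 = 42990.
  i=11: a_11=1, p_11 = 1*575167 + 438125 = 1013292, q_11 = 1*42990 + 32747 = 75737.
  i=12: a_12=1, p_12 = 1*1013292 + 575167 = 1588459, q_12 = 1*75737 + 42990 = 118727.
  i=13: a_13=2, p_13 = 2*1588459 + 1013292 = 4190210, q_13 = 2*118727 + 75737 = 313191.
Check: 4190210^2 - 179*313191^2 = 17557859844100 - 17557859844099 = 1, so (x, y) = (4190210, 313191) solves the equation, and by the theorem it is the least positive solution.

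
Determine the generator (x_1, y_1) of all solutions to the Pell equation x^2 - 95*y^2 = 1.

First expand sqrt(95) as a continued fraction. With x_i = (sqrt(95) + m_i)/d_i and (m_0, d_0) = (0, 1): a_0 = floor(sqrt(95)) = 9, since 9^2 = 81 <= 95 < 100 = 10^2.
Iterate m_{i+1} = d_i*a_i - m_i, d_{i+1} = (95 - m_{i+1}^2)/d_i, a_{i+1} = floor((a_0 + m_{i+1})/d_{i+1}):
  m_1 = 1*9 - 0 = 9, d_1 = (95 - 9^2)/1 = 14/1 = 14, a_1 = floor((9 + 9)/14) = 1.
  m_2 = 14*1 - 9 = 5, d_2 = (95 - 5^2)/14 = 70/14 = 5, a_2 = floor((9 + 5)/5) = 2.
  m_3 = 5*2 - 5 = 5, d_3 = (95 - 5^2)/5 = 70/5 = 14, a_3 = floor((9 + 5)/14) = 1.
  m_4 = 14*1 - 5 = 9, d_4 = (95 - 9^2)/14 = 14/14 = 1, a_4 = floor((9 + 9)/1) = 18.
  m_5 = 1*18 - 9 = 9, d_5 = (95 - 9^2)/1 = 14/1 = 14: (m_5, d_5) = (m_1, d_1) = (9, 14), so from here the quotients repeat a_1, ..., a_4; the period length is 4.
So sqrt(95) = [9; (1, 2, 1, 18)] with period length k = 4.
k is even, so the fundamental solution of x^2 - 95y^2 = 1 is (p_{k-1}, q_{k-1}) = (p_3, q_3); compute convergents through index 3.
Convergents (p_i = a_i*p_{i-1} + p_{i-2}, q_i = a_i*q_{i-1} + q_{i-2} with p_{-2}=0, p_{-1}=1, q_{-2}=1, q_{-1}=0):
  i=0: a_0=9, p_0 = 9*1 + 0 = 9, q_0 = 9*0 + 1 = 1.
  i=1: a_1=1, p_1 = 1*9 + 1 = 10, q_1 = 1*1 + 0 = 1.
  i=2: a_2=2, p_2 = 2*10 + 9 = 29, q_2 = 2*1 + 1 = 3.
  i=3: a_3=1, p_3 = 1*29 + 10 = 39, q_3 = 1*3 + 1 = 4.
Check: 39^2 - 95*4^2 = 1521 - 1520 = 1, so (x, y) = (39, 4) solves the equation, and by the theorem it is the least positive solution.

(x, y) = (39, 4)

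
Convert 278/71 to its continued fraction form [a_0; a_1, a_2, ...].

[3; 1, 10, 1, 5]

Run the Euclidean algorithm on 278 and 71; the successive quotients are the partial quotients a_0, a_1, ... (each step inverts the fractional part left over by the previous one):
  278 = 3*71 + 65, so a_0 = 3.
  71 = 1*65 + 6, so a_1 = 1.
  65 = 10*6 + 5, so a_2 = 10.
  6 = 1*5 + 1, so a_3 = 1.
  5 = 5*1 + 0, so a_4 = 5.
The remainder reaches 0 after 5 divisions, so the expansion has 5 partial quotients, read off in order.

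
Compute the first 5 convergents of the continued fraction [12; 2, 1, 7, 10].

12/1, 25/2, 37/3, 284/23, 2877/233

Using the convergent recurrence p_i = a_i*p_{i-1} + p_{i-2}, q_i = a_i*q_{i-1} + q_{i-2} with p_{-2}=0, p_{-1}=1, q_{-2}=1, q_{-1}=0:
  i=0: a_0=12, p_0 = 12*1 + 0 = 12, q_0 = 12*0 + 1 = 1.
  i=1: a_1=2, p_1 = 2*12 + 1 = 25, q_1 = 2*1 + 0 = 2.
  i=2: a_2=1, p_2 = 1*25 + 12 = 37, q_2 = 1*2 + 1 = 3.
  i=3: a_3=7, p_3 = 7*37 + 25 = 284, q_3 = 7*3 + 2 = 23.
  i=4: a_4=10, p_4 = 10*284 + 37 = 2877, q_4 = 10*23 + 3 = 233.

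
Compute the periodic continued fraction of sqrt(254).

Write x_i = (sqrt(254) + m_i)/d_i with (m_0, d_0) = (0, 1). a_0 = floor(sqrt(254)) = 15, since 15^2 = 225 <= 254 < 256 = 16^2.
Iterate m_{i+1} = d_i*a_i - m_i, d_{i+1} = (254 - m_{i+1}^2)/d_i, a_{i+1} = floor((a_0 + m_{i+1})/d_{i+1}):
  m_1 = 1*15 - 0 = 15, d_1 = (254 - 15^2)/1 = 29/1 = 29, a_1 = floor((15 + 15)/29) = 1.
  m_2 = 29*1 - 15 = 14, d_2 = (254 - 14^2)/29 = 58/29 = 2, a_2 = floor((15 + 14)/2) = 14.
  m_3 = 2*14 - 14 = 14, d_3 = (254 - 14^2)/2 = 58/2 = 29, a_3 = floor((15 + 14)/29) = 1.
  m_4 = 29*1 - 14 = 15, d_4 = (254 - 15^2)/29 = 29/29 = 1, a_4 = floor((15 + 15)/1) = 30.
  m_5 = 1*30 - 15 = 15, d_5 = (254 - 15^2)/1 = 29/1 = 29: (m_5, d_5) = (m_1, d_1) = (15, 29), so from here the quotients repeat a_1, ..., a_4; the period length is 4.
Hence the expansion of sqrt(254) is a_0 = 15 followed by the repeating block 1, 14, 1, 30 (period 4).

[15; (1, 14, 1, 30)]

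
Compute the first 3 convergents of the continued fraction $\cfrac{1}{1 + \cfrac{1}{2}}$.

0/1, 1/1, 2/3

Using the convergent recurrence p_i = a_i*p_{i-1} + p_{i-2}, q_i = a_i*q_{i-1} + q_{i-2} with p_{-2}=0, p_{-1}=1, q_{-2}=1, q_{-1}=0:
  i=0: a_0=0, p_0 = 0*1 + 0 = 0, q_0 = 0*0 + 1 = 1.
  i=1: a_1=1, p_1 = 1*0 + 1 = 1, q_1 = 1*1 + 0 = 1.
  i=2: a_2=2, p_2 = 2*1 + 0 = 2, q_2 = 2*1 + 1 = 3.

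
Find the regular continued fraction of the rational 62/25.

Run the Euclidean algorithm on 62 and 25; the successive quotients are the partial quotients a_0, a_1, ... (each step inverts the fractional part left over by the previous one):
  62 = 2*25 + 12, so a_0 = 2.
  25 = 2*12 + 1, so a_1 = 2.
  12 = 12*1 + 0, so a_2 = 12.
The remainder reaches 0 after 3 divisions, so the expansion has 3 partial quotients, read off in order.

[2; 2, 12]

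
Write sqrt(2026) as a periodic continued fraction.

Write x_i = (sqrt(2026) + m_i)/d_i with (m_0, d_0) = (0, 1). a_0 = floor(sqrt(2026)) = 45, since 45^2 = 2025 <= 2026 < 2116 = 46^2.
Iterate m_{i+1} = d_i*a_i - m_i, d_{i+1} = (2026 - m_{i+1}^2)/d_i, a_{i+1} = floor((a_0 + m_{i+1})/d_{i+1}):
  m_1 = 1*45 - 0 = 45, d_1 = (2026 - 45^2)/1 = 1/1 = 1, a_1 = floor((45 + 45)/1) = 90.
  m_2 = 1*90 - 45 = 45, d_2 = (2026 - 45^2)/1 = 1/1 = 1: (m_2, d_2) = (m_1, d_1) = (45, 1), so from here the quotient a_1 repeats; the period length is 1.
Hence the expansion of sqrt(2026) is a_0 = 45 followed by the repeating block 90 (period 1).

[45; (90)]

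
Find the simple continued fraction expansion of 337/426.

[0; 1, 3, 1, 3, 1, 2, 6]

Run the Euclidean algorithm on 337 and 426; the successive quotients are the partial quotients a_0, a_1, ... (each step inverts the fractional part left over by the previous one):
  337 = 0*426 + 337, so a_0 = 0.
  426 = 1*337 + 89, so a_1 = 1.
  337 = 3*89 + 70, so a_2 = 3.
  89 = 1*70 + 19, so a_3 = 1.
  70 = 3*19 + 13, so a_4 = 3.
  19 = 1*13 + 6, so a_5 = 1.
  13 = 2*6 + 1, so a_6 = 2.
  6 = 6*1 + 0, so a_7 = 6.
The remainder reaches 0 after 8 divisions, so the expansion has 8 partial quotients, read off in order.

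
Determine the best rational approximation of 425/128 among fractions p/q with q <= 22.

Expand x = 425/128 as a continued fraction with the Euclidean algorithm:
  425 = 3*128 + 41, so a_0 = 3.
  128 = 3*41 + 5, so a_1 = 3.
  41 = 8*5 + 1, so a_2 = 8.
  5 = 5*1 + 0, so a_3 = 5.
so x = [3; 3, 8, 5].
Convergents (p_i = a_i*p_{i-1} + p_{i-2}, q_i = a_i*q_{i-1} + q_{i-2} with p_{-2}=0, p_{-1}=1, q_{-2}=1, q_{-1}=0), until the denominator exceeds 22:
  i=0: a_0=3, p_0 = 3*1 + 0 = 3, q_0 = 3*0 + 1 = 1.
  i=1: a_1=3, p_1 = 3*3 + 1 = 10, q_1 = 3*1 + 0 = 3.
  i=2: a_2=8, p_2 = 8*10 + 3 = 83, q_2 = 8*3 + 1 = 25.
q_2 = 25 > 22, so the last convergent with denominator <= 22 is p_1/q_1 = 10/3.
The closest fraction with denominator <= 22 is either p_1/q_1 or the intermediate fraction (k*p_1 + p_0)/(k*q_1 + q_0) with the largest k >= 1 whose denominator stays <= 22; these approach x as k grows, and every other convergent or intermediate fraction in range is farther away.
Largest k: floor((22 - q_0)/q_1) = floor((22 - 1)/3) = 7.
That gives (7*10 + 3)/(7*3 + 1) = 73/22.
Compare the errors: |x - 10/3| = |425*3 - 10*128|/(128*3) = 5/384, and |x - 73/22| = |425*22 - 73*128|/(128*22) = 6/2816.
Cross-multiplying, 6*384 = 2304 < 14080 = 5*2816, so 6/2816 is smaller: the intermediate fraction 73/22 is closer to x than 10/3.

73/22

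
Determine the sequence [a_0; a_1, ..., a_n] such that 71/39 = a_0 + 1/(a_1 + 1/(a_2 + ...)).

[1; 1, 4, 1, 1, 3]

Run the Euclidean algorithm on 71 and 39; the successive quotients are the partial quotients a_0, a_1, ... (each step inverts the fractional part left over by the previous one):
  71 = 1*39 + 32, so a_0 = 1.
  39 = 1*32 + 7, so a_1 = 1.
  32 = 4*7 + 4, so a_2 = 4.
  7 = 1*4 + 3, so a_3 = 1.
  4 = 1*3 + 1, so a_4 = 1.
  3 = 3*1 + 0, so a_5 = 3.
The remainder reaches 0 after 6 divisions, so the expansion has 6 partial quotients, read off in order.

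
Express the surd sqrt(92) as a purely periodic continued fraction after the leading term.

[9; (1, 1, 2, 4, 2, 1, 1, 18)]

Write x_i = (sqrt(92) + m_i)/d_i with (m_0, d_0) = (0, 1). a_0 = floor(sqrt(92)) = 9, since 9^2 = 81 <= 92 < 100 = 10^2.
Iterate m_{i+1} = d_i*a_i - m_i, d_{i+1} = (92 - m_{i+1}^2)/d_i, a_{i+1} = floor((a_0 + m_{i+1})/d_{i+1}):
  m_1 = 1*9 - 0 = 9, d_1 = (92 - 9^2)/1 = 11/1 = 11, a_1 = floor((9 + 9)/11) = 1.
  m_2 = 11*1 - 9 = 2, d_2 = (92 - 2^2)/11 = 88/11 = 8, a_2 = floor((9 + 2)/8) = 1.
  m_3 = 8*1 - 2 = 6, d_3 = (92 - 6^2)/8 = 56/8 = 7, a_3 = floor((9 + 6)/7) = 2.
  m_4 = 7*2 - 6 = 8, d_4 = (92 - 8^2)/7 = 28/7 = 4, a_4 = floor((9 + 8)/4) = 4.
  m_5 = 4*4 - 8 = 8, d_5 = (92 - 8^2)/4 = 28/4 = 7, a_5 = floor((9 + 8)/7) = 2.
  m_6 = 7*2 - 8 = 6, d_6 = (92 - 6^2)/7 = 56/7 = 8, a_6 = floor((9 + 6)/8) = 1.
  m_7 = 8*1 - 6 = 2, d_7 = (92 - 2^2)/8 = 88/8 = 11, a_7 = floor((9 + 2)/11) = 1.
  m_8 = 11*1 - 2 = 9, d_8 = (92 - 9^2)/11 = 11/11 = 1, a_8 = floor((9 + 9)/1) = 18.
  m_9 = 1*18 - 9 = 9, d_9 = (92 - 9^2)/1 = 11/1 = 11: (m_9, d_9) = (m_1, d_1) = (9, 11), so from here the quotients repeat a_1, ..., a_8; the period length is 8.
Hence the expansion of sqrt(92) is a_0 = 9 followed by the repeating block 1, 1, 2, 4, 2, 1, 1, 18 (period 8).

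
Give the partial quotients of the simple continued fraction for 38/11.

Run the Euclidean algorithm on 38 and 11; the successive quotients are the partial quotients a_0, a_1, ... (each step inverts the fractional part left over by the previous one):
  38 = 3*11 + 5, so a_0 = 3.
  11 = 2*5 + 1, so a_1 = 2.
  5 = 5*1 + 0, so a_2 = 5.
The remainder reaches 0 after 3 divisions, so the expansion has 3 partial quotients, read off in order.

[3; 2, 5]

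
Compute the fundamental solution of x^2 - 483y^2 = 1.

(x, y) = (22, 1)

First expand sqrt(483) as a continued fraction. With x_i = (sqrt(483) + m_i)/d_i and (m_0, d_0) = (0, 1): a_0 = floor(sqrt(483)) = 21, since 21^2 = 441 <= 483 < 484 = 22^2.
Iterate m_{i+1} = d_i*a_i - m_i, d_{i+1} = (483 - m_{i+1}^2)/d_i, a_{i+1} = floor((a_0 + m_{i+1})/d_{i+1}):
  m_1 = 1*21 - 0 = 21, d_1 = (483 - 21^2)/1 = 42/1 = 42, a_1 = floor((21 + 21)/42) = 1.
  m_2 = 42*1 - 21 = 21, d_2 = (483 - 21^2)/42 = 42/42 = 1, a_2 = floor((21 + 21)/1) = 42.
  m_3 = 1*42 - 21 = 21, d_3 = (483 - 21^2)/1 = 42/1 = 42: (m_3, d_3) = (m_1, d_1) = (21, 42), so from here the quotients repeat a_1, a_2; the period length is 2.
So sqrt(483) = [21; (1, 42)] with period length k = 2.
k is even, so the fundamental solution of x^2 - 483y^2 = 1 is (p_{k-1}, q_{k-1}) = (p_1, q_1); compute convergents through index 1.
Convergents (p_i = a_i*p_{i-1} + p_{i-2}, q_i = a_i*q_{i-1} + q_{i-2} with p_{-2}=0, p_{-1}=1, q_{-2}=1, q_{-1}=0):
  i=0: a_0=21, p_0 = 21*1 + 0 = 21, q_0 = 21*0 + 1 = 1.
  i=1: a_1=1, p_1 = 1*21 + 1 = 22, q_1 = 1*1 + 0 = 1.
Check: 22^2 - 483*1^2 = 484 - 483 = 1, so (x, y) = (22, 1) solves the equation, and by the theorem it is the least positive solution.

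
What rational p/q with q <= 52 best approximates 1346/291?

Expand x = 1346/291 as a continued fraction with the Euclidean algorithm:
  1346 = 4*291 + 182, so a_0 = 4.
  291 = 1*182 + 109, so a_1 = 1.
  182 = 1*109 + 73, so a_2 = 1.
  109 = 1*73 + 36, so a_3 = 1.
  73 = 2*36 + 1, so a_4 = 2.
  36 = 36*1 + 0, so a_5 = 36.
so x = [4; 1, 1, 1, 2, 36].
Convergents (p_i = a_i*p_{i-1} + p_{i-2}, q_i = a_i*q_{i-1} + q_{i-2} with p_{-2}=0, p_{-1}=1, q_{-2}=1, q_{-1}=0), until the denominator exceeds 52:
  i=0: a_0=4, p_0 = 4*1 + 0 = 4, q_0 = 4*0 + 1 = 1.
  i=1: a_1=1, p_1 = 1*4 + 1 = 5, q_1 = 1*1 + 0 = 1.
  i=2: a_2=1, p_2 = 1*5 + 4 = 9, q_2 = 1*1 + 1 = 2.
  i=3: a_3=1, p_3 = 1*9 + 5 = 14, q_3 = 1*2 + 1 = 3.
  i=4: a_4=2, p_4 = 2*14 + 9 = 37, q_4 = 2*3 + 2 = 8.
  i=5: a_5=36, p_5 = 36*37 + 14 = 1346, q_5 = 36*8 + 3 = 291.
q_5 = 291 > 52, so the last convergent with denominator <= 52 is p_4/q_4 = 37/8.
The closest fraction with denominator <= 52 is either p_4/q_4 or the intermediate fraction (k*p_4 + p_3)/(k*q_4 + q_3) with the largest k >= 1 whose denominator stays <= 52; these approach x as k grows, and every other convergent or intermediate fraction in range is farther away.
Largest k: floor((52 - q_3)/q_4) = floor((52 - 3)/8) = 6.
That gives (6*37 + 14)/(6*8 + 3) = 236/51.
Compare the errors: |x - 37/8| = |1346*8 - 37*291|/(291*8) = 1/2328, and |x - 236/51| = |1346*51 - 236*291|/(291*51) = 30/14841.
Cross-multiplying, 1*14841 = 14841 < 69840 = 30*2328, so 1/2328 is smaller: the convergent 37/8 is closer to x than 236/51.

37/8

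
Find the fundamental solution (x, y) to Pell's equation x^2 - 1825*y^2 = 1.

(x, y) = (2281249, 53400)

First expand sqrt(1825) as a continued fraction. With x_i = (sqrt(1825) + m_i)/d_i and (m_0, d_0) = (0, 1): a_0 = floor(sqrt(1825)) = 42, since 42^2 = 1764 <= 1825 < 1849 = 43^2.
Iterate m_{i+1} = d_i*a_i - m_i, d_{i+1} = (1825 - m_{i+1}^2)/d_i, a_{i+1} = floor((a_0 + m_{i+1})/d_{i+1}):
  m_1 = 1*42 - 0 = 42, d_1 = (1825 - 42^2)/1 = 61/1 = 61, a_1 = floor((42 + 42)/61) = 1.
  m_2 = 61*1 - 42 = 19, d_2 = (1825 - 19^2)/61 = 1464/61 = 24, a_2 = floor((42 + 19)/24) = 2.
  m_3 = 24*2 - 19 = 29, d_3 = (1825 - 29^2)/24 = 984/24 = 41, a_3 = floor((42 + 29)/41) = 1.
  m_4 = 41*1 - 29 = 12, d_4 = (1825 - 12^2)/41 = 1681/41 = 41, a_4 = floor((42 + 12)/41) = 1.
  m_5 = 41*1 - 12 = 29, d_5 = (1825 - 29^2)/41 = 984/41 = 24, a_5 = floor((42 + 29)/24) = 2.
  m_6 = 24*2 - 29 = 19, d_6 = (1825 - 19^2)/24 = 1464/24 = 61, a_6 = floor((42 + 19)/61) = 1.
  m_7 = 61*1 - 19 = 42, d_7 = (1825 - 42^2)/61 = 61/61 = 1, a_7 = floor((42 + 42)/1) = 84.
  m_8 = 1*84 - 42 = 42, d_8 = (1825 - 42^2)/1 = 61/1 = 61: (m_8, d_8) = (m_1, d_1) = (42, 61), so from here the quotients repeat a_1, ..., a_7; the period length is 7.
So sqrt(1825) = [42; (1, 2, 1, 1, 2, 1, 84)] with period length k = 7.
k is odd, so (p_{k-1}, q_{k-1}) only solves x^2 - 1825y^2 = -1 and the fundamental solution of x^2 - 1825y^2 = 1 is (p_{2k-1}, q_{2k-1}) = (p_13, q_13); compute convergents through index 13, running through the period twice.
Convergents (p_i = a_i*p_{i-1} + p_{i-2}, q_i = a_i*q_{i-1} + q_{i-2} with p_{-2}=0, p_{-1}=1, q_{-2}=1, q_{-1}=0):
  i=0: a_0=42, p_0 = 42*1 + 0 = 42, q_0 = 42*0 + 1 = 1.
  i=1: a_1=1, p_1 = 1*42 + 1 = 43, q_1 = 1*1 + 0 = 1.
  i=2: a_2=2, p_2 = 2*43 + 42 = 128, q_2 = 2*1 + 1 = 3.
  i=3: a_3=1, p_3 = 1*128 + 43 = 171, q_3 = 1*3 + 1 = 4.
  i=4: a_4=1, p_4 = 1*171 + 128 = 299, q_4 = 1*4 + 3 = 7.
  i=5: a_5=2, p_5 = 2*299 + 171 = 769, q_5 = 2*7 + 4 = 18.
  i=6: a_6=1, p_6 = 1*769 + 299 = 1068, q_6 = 1*18 + 7 = 25.
  i=7: a_7=84, p_7 = 84*1068 + 769 = 90481, q_7 = 84*25 + 18 = 2118.
  i=8: a_8=1, p_8 = 1*90481 + 1068 = 91549, q_8 = 1*2118 + 25 = 2143.
  i=9: a_9=2, p_9 = 2*91549 + 90481 = 273579, q_9 = 2*2143 + 2118 = 6404.
  i=10: a_10=1, p_10 = 1*273579 + 91549 = 365128, q_10 = 1*6404 + 2143 = 8547.
  i=11: a_11=1, p_11 = 1*365128 + 273579 = 638707, q_11 = 1*8547 + 6404 = 14951.
  i=12: a_12=2, p_12 = 2*638707 + 365128 = 1642542, q_12 = 2*14951 + 8547 = 38449.
  i=13: a_13=1, p_13 = 1*1642542 + 638707 = 2281249, q_13 = 1*38449 + 14951 = 53400.
Indeed p_6^2 - 1825*q_6^2 = 1140624 - 1140625 = -1, not +1.
Check: 2281249^2 - 1825*53400^2 = 5204097000001 - 5204097000000 = 1, so (x, y) = (2281249, 53400) solves the equation, and by the theorem it is the least positive solution.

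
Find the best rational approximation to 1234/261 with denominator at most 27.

Expand x = 1234/261 as a continued fraction with the Euclidean algorithm:
  1234 = 4*261 + 190, so a_0 = 4.
  261 = 1*190 + 71, so a_1 = 1.
  190 = 2*71 + 48, so a_2 = 2.
  71 = 1*48 + 23, so a_3 = 1.
  48 = 2*23 + 2, so a_4 = 2.
  23 = 11*2 + 1, so a_5 = 11.
  2 = 2*1 + 0, so a_6 = 2.
so x = [4; 1, 2, 1, 2, 11, 2].
Convergents (p_i = a_i*p_{i-1} + p_{i-2}, q_i = a_i*q_{i-1} + q_{i-2} with p_{-2}=0, p_{-1}=1, q_{-2}=1, q_{-1}=0), until the denominator exceeds 27:
  i=0: a_0=4, p_0 = 4*1 + 0 = 4, q_0 = 4*0 + 1 = 1.
  i=1: a_1=1, p_1 = 1*4 + 1 = 5, q_1 = 1*1 + 0 = 1.
  i=2: a_2=2, p_2 = 2*5 + 4 = 14, q_2 = 2*1 + 1 = 3.
  i=3: a_3=1, p_3 = 1*14 + 5 = 19, q_3 = 1*3 + 1 = 4.
  i=4: a_4=2, p_4 = 2*19 + 14 = 52, q_4 = 2*4 + 3 = 11.
  i=5: a_5=11, p_5 = 11*52 + 19 = 591, q_5 = 11*11 + 4 = 125.
q_5 = 125 > 27, so the last convergent with denominator <= 27 is p_4/q_4 = 52/11.
The closest fraction with denominator <= 27 is either p_4/q_4 or the intermediate fraction (k*p_4 + p_3)/(k*q_4 + q_3) with the largest k >= 1 whose denominator stays <= 27; these approach x as k grows, and every other convergent or intermediate fraction in range is farther away.
Largest k: floor((27 - q_3)/q_4) = floor((27 - 4)/11) = 2.
That gives (2*52 + 19)/(2*11 + 4) = 123/26.
Compare the errors: |x - 52/11| = |1234*11 - 52*261|/(261*11) = 2/2871, and |x - 123/26| = |1234*26 - 123*261|/(261*26) = 19/6786.
Cross-multiplying, 2*6786 = 13572 < 54549 = 19*2871, so 2/2871 is smaller: the convergent 52/11 is closer to x than 123/26.

52/11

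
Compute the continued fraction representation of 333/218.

[1; 1, 1, 8, 1, 1, 2, 2]

Run the Euclidean algorithm on 333 and 218; the successive quotients are the partial quotients a_0, a_1, ... (each step inverts the fractional part left over by the previous one):
  333 = 1*218 + 115, so a_0 = 1.
  218 = 1*115 + 103, so a_1 = 1.
  115 = 1*103 + 12, so a_2 = 1.
  103 = 8*12 + 7, so a_3 = 8.
  12 = 1*7 + 5, so a_4 = 1.
  7 = 1*5 + 2, so a_5 = 1.
  5 = 2*2 + 1, so a_6 = 2.
  2 = 2*1 + 0, so a_7 = 2.
The remainder reaches 0 after 8 divisions, so the expansion has 8 partial quotients, read off in order.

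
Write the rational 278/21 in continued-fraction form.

Run the Euclidean algorithm on 278 and 21; the successive quotients are the partial quotients a_0, a_1, ... (each step inverts the fractional part left over by the previous one):
  278 = 13*21 + 5, so a_0 = 13.
  21 = 4*5 + 1, so a_1 = 4.
  5 = 5*1 + 0, so a_2 = 5.
The remainder reaches 0 after 3 divisions, so the expansion has 3 partial quotients, read off in order.

[13; 4, 5]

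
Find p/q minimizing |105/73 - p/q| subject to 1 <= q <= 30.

Expand x = 105/73 as a continued fraction with the Euclidean algorithm:
  105 = 1*73 + 32, so a_0 = 1.
  73 = 2*32 + 9, so a_1 = 2.
  32 = 3*9 + 5, so a_2 = 3.
  9 = 1*5 + 4, so a_3 = 1.
  5 = 1*4 + 1, so a_4 = 1.
  4 = 4*1 + 0, so a_5 = 4.
so x = [1; 2, 3, 1, 1, 4].
Convergents (p_i = a_i*p_{i-1} + p_{i-2}, q_i = a_i*q_{i-1} + q_{i-2} with p_{-2}=0, p_{-1}=1, q_{-2}=1, q_{-1}=0), until the denominator exceeds 30:
  i=0: a_0=1, p_0 = 1*1 + 0 = 1, q_0 = 1*0 + 1 = 1.
  i=1: a_1=2, p_1 = 2*1 + 1 = 3, q_1 = 2*1 + 0 = 2.
  i=2: a_2=3, p_2 = 3*3 + 1 = 10, q_2 = 3*2 + 1 = 7.
  i=3: a_3=1, p_3 = 1*10 + 3 = 13, q_3 = 1*7 + 2 = 9.
  i=4: a_4=1, p_4 = 1*13 + 10 = 23, q_4 = 1*9 + 7 = 16.
  i=5: a_5=4, p_5 = 4*23 + 13 = 105, q_5 = 4*16 + 9 = 73.
q_5 = 73 > 30, so the last convergent with denominator <= 30 is p_4/q_4 = 23/16.
The closest fraction with denominator <= 30 is either p_4/q_4 or the intermediate fraction (k*p_4 + p_3)/(k*q_4 + q_3) with the largest k >= 1 whose denominator stays <= 30; these approach x as k grows, and every other convergent or intermediate fraction in range is farther away.
Largest k: floor((30 - q_3)/q_4) = floor((30 - 9)/16) = 1.
That gives (1*23 + 13)/(1*16 + 9) = 36/25.
Compare the errors: |x - 23/16| = |105*16 - 23*73|/(73*16) = 1/1168, and |x - 36/25| = |105*25 - 36*73|/(73*25) = 3/1825.
Cross-multiplying, 1*1825 = 1825 < 3504 = 3*1168, so 1/1168 is smaller: the convergent 23/16 is closer to x than 36/25.

23/16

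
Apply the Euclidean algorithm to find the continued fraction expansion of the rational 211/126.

Run the Euclidean algorithm on 211 and 126; the successive quotients are the partial quotients a_0, a_1, ... (each step inverts the fractional part left over by the previous one):
  211 = 1*126 + 85, so a_0 = 1.
  126 = 1*85 + 41, so a_1 = 1.
  85 = 2*41 + 3, so a_2 = 2.
  41 = 13*3 + 2, so a_3 = 13.
  3 = 1*2 + 1, so a_4 = 1.
  2 = 2*1 + 0, so a_5 = 2.
The remainder reaches 0 after 6 divisions, so the expansion has 6 partial quotients, read off in order.

[1; 1, 2, 13, 1, 2]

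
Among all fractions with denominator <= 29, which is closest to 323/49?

Expand x = 323/49 as a continued fraction with the Euclidean algorithm:
  323 = 6*49 + 29, so a_0 = 6.
  49 = 1*29 + 20, so a_1 = 1.
  29 = 1*20 + 9, so a_2 = 1.
  20 = 2*9 + 2, so a_3 = 2.
  9 = 4*2 + 1, so a_4 = 4.
  2 = 2*1 + 0, so a_5 = 2.
so x = [6; 1, 1, 2, 4, 2].
Convergents (p_i = a_i*p_{i-1} + p_{i-2}, q_i = a_i*q_{i-1} + q_{i-2} with p_{-2}=0, p_{-1}=1, q_{-2}=1, q_{-1}=0), until the denominator exceeds 29:
  i=0: a_0=6, p_0 = 6*1 + 0 = 6, q_0 = 6*0 + 1 = 1.
  i=1: a_1=1, p_1 = 1*6 + 1 = 7, q_1 = 1*1 + 0 = 1.
  i=2: a_2=1, p_2 = 1*7 + 6 = 13, q_2 = 1*1 + 1 = 2.
  i=3: a_3=2, p_3 = 2*13 + 7 = 33, q_3 = 2*2 + 1 = 5.
  i=4: a_4=4, p_4 = 4*33 + 13 = 145, q_4 = 4*5 + 2 = 22.
  i=5: a_5=2, p_5 = 2*145 + 33 = 323, q_5 = 2*22 + 5 = 49.
q_5 = 49 > 29, so the last convergent with denominator <= 29 is p_4/q_4 = 145/22.
The closest fraction with denominator <= 29 is either p_4/q_4 or the intermediate fraction (k*p_4 + p_3)/(k*q_4 + q_3) with the largest k >= 1 whose denominator stays <= 29; these approach x as k grows, and every other convergent or intermediate fraction in range is farther away.
Largest k: floor((29 - q_3)/q_4) = floor((29 - 5)/22) = 1.
That gives (1*145 + 33)/(1*22 + 5) = 178/27.
Compare the errors: |x - 145/22| = |323*22 - 145*49|/(49*22) = 1/1078, and |x - 178/27| = |323*27 - 178*49|/(49*27) = 1/1323.
Cross-multiplying, 1*1078 = 1078 < 1323 = 1*1323, so 1/1323 is smaller: the intermediate fraction 178/27 is closer to x than 145/22.

178/27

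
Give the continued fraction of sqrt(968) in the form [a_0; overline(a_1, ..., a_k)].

Write x_i = (sqrt(968) + m_i)/d_i with (m_0, d_0) = (0, 1). a_0 = floor(sqrt(968)) = 31, since 31^2 = 961 <= 968 < 1024 = 32^2.
Iterate m_{i+1} = d_i*a_i - m_i, d_{i+1} = (968 - m_{i+1}^2)/d_i, a_{i+1} = floor((a_0 + m_{i+1})/d_{i+1}):
  m_1 = 1*31 - 0 = 31, d_1 = (968 - 31^2)/1 = 7/1 = 7, a_1 = floor((31 + 31)/7) = 8.
  m_2 = 7*8 - 31 = 25, d_2 = (968 - 25^2)/7 = 343/7 = 49, a_2 = floor((31 + 25)/49) = 1.
  m_3 = 49*1 - 25 = 24, d_3 = (968 - 24^2)/49 = 392/49 = 8, a_3 = floor((31 + 24)/8) = 6.
  m_4 = 8*6 - 24 = 24, d_4 = (968 - 24^2)/8 = 392/8 = 49, a_4 = floor((31 + 24)/49) = 1.
  m_5 = 49*1 - 24 = 25, d_5 = (968 - 25^2)/49 = 343/49 = 7, a_5 = floor((31 + 25)/7) = 8.
  m_6 = 7*8 - 25 = 31, d_6 = (968 - 31^2)/7 = 7/7 = 1, a_6 = floor((31 + 31)/1) = 62.
  m_7 = 1*62 - 31 = 31, d_7 = (968 - 31^2)/1 = 7/1 = 7: (m_7, d_7) = (m_1, d_1) = (31, 7), so from here the quotients repeat a_1, ..., a_6; the period length is 6.
Hence the expansion of sqrt(968) is a_0 = 31 followed by the repeating block 8, 1, 6, 1, 8, 62 (period 6).

[31; overline(8, 1, 6, 1, 8, 62)]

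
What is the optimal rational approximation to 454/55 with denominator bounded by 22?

Expand x = 454/55 as a continued fraction with the Euclidean algorithm:
  454 = 8*55 + 14, so a_0 = 8.
  55 = 3*14 + 13, so a_1 = 3.
  14 = 1*13 + 1, so a_2 = 1.
  13 = 13*1 + 0, so a_3 = 13.
so x = [8; 3, 1, 13].
Convergents (p_i = a_i*p_{i-1} + p_{i-2}, q_i = a_i*q_{i-1} + q_{i-2} with p_{-2}=0, p_{-1}=1, q_{-2}=1, q_{-1}=0), until the denominator exceeds 22:
  i=0: a_0=8, p_0 = 8*1 + 0 = 8, q_0 = 8*0 + 1 = 1.
  i=1: a_1=3, p_1 = 3*8 + 1 = 25, q_1 = 3*1 + 0 = 3.
  i=2: a_2=1, p_2 = 1*25 + 8 = 33, q_2 = 1*3 + 1 = 4.
  i=3: a_3=13, p_3 = 13*33 + 25 = 454, q_3 = 13*4 + 3 = 55.
q_3 = 55 > 22, so the last convergent with denominator <= 22 is p_2/q_2 = 33/4.
The closest fraction with denominator <= 22 is either p_2/q_2 or the intermediate fraction (k*p_2 + p_1)/(k*q_2 + q_1) with the largest k >= 1 whose denominator stays <= 22; these approach x as k grows, and every other convergent or intermediate fraction in range is farther away.
Largest k: floor((22 - q_1)/q_2) = floor((22 - 3)/4) = 4.
That gives (4*33 + 25)/(4*4 + 3) = 157/19.
Compare the errors: |x - 33/4| = |454*4 - 33*55|/(55*4) = 1/220, and |x - 157/19| = |454*19 - 157*55|/(55*19) = 9/1045.
Cross-multiplying, 1*1045 = 1045 < 1980 = 9*220, so 1/220 is smaller: the convergent 33/4 is closer to x than 157/19.

33/4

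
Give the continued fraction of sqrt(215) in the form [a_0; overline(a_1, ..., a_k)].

Write x_i = (sqrt(215) + m_i)/d_i with (m_0, d_0) = (0, 1). a_0 = floor(sqrt(215)) = 14, since 14^2 = 196 <= 215 < 225 = 15^2.
Iterate m_{i+1} = d_i*a_i - m_i, d_{i+1} = (215 - m_{i+1}^2)/d_i, a_{i+1} = floor((a_0 + m_{i+1})/d_{i+1}):
  m_1 = 1*14 - 0 = 14, d_1 = (215 - 14^2)/1 = 19/1 = 19, a_1 = floor((14 + 14)/19) = 1.
  m_2 = 19*1 - 14 = 5, d_2 = (215 - 5^2)/19 = 190/19 = 10, a_2 = floor((14 + 5)/10) = 1.
  m_3 = 10*1 - 5 = 5, d_3 = (215 - 5^2)/10 = 190/10 = 19, a_3 = floor((14 + 5)/19) = 1.
  m_4 = 19*1 - 5 = 14, d_4 = (215 - 14^2)/19 = 19/19 = 1, a_4 = floor((14 + 14)/1) = 28.
  m_5 = 1*28 - 14 = 14, d_5 = (215 - 14^2)/1 = 19/1 = 19: (m_5, d_5) = (m_1, d_1) = (14, 19), so from here the quotients repeat a_1, ..., a_4; the period length is 4.
Hence the expansion of sqrt(215) is a_0 = 14 followed by the repeating block 1, 1, 1, 28 (period 4).

[14; overline(1, 1, 1, 28)]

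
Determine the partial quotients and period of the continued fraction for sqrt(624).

[24; (1, 48)]

Write x_i = (sqrt(624) + m_i)/d_i with (m_0, d_0) = (0, 1). a_0 = floor(sqrt(624)) = 24, since 24^2 = 576 <= 624 < 625 = 25^2.
Iterate m_{i+1} = d_i*a_i - m_i, d_{i+1} = (624 - m_{i+1}^2)/d_i, a_{i+1} = floor((a_0 + m_{i+1})/d_{i+1}):
  m_1 = 1*24 - 0 = 24, d_1 = (624 - 24^2)/1 = 48/1 = 48, a_1 = floor((24 + 24)/48) = 1.
  m_2 = 48*1 - 24 = 24, d_2 = (624 - 24^2)/48 = 48/48 = 1, a_2 = floor((24 + 24)/1) = 48.
  m_3 = 1*48 - 24 = 24, d_3 = (624 - 24^2)/1 = 48/1 = 48: (m_3, d_3) = (m_1, d_1) = (24, 48), so from here the quotients repeat a_1, a_2; the period length is 2.
Hence the expansion of sqrt(624) is a_0 = 24 followed by the repeating block 1, 48 (period 2).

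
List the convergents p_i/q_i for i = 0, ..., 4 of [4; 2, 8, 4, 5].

Using the convergent recurrence p_i = a_i*p_{i-1} + p_{i-2}, q_i = a_i*q_{i-1} + q_{i-2} with p_{-2}=0, p_{-1}=1, q_{-2}=1, q_{-1}=0:
  i=0: a_0=4, p_0 = 4*1 + 0 = 4, q_0 = 4*0 + 1 = 1.
  i=1: a_1=2, p_1 = 2*4 + 1 = 9, q_1 = 2*1 + 0 = 2.
  i=2: a_2=8, p_2 = 8*9 + 4 = 76, q_2 = 8*2 + 1 = 17.
  i=3: a_3=4, p_3 = 4*76 + 9 = 313, q_3 = 4*17 + 2 = 70.
  i=4: a_4=5, p_4 = 5*313 + 76 = 1641, q_4 = 5*70 + 17 = 367.

4/1, 9/2, 76/17, 313/70, 1641/367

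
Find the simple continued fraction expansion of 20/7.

[2; 1, 6]

Run the Euclidean algorithm on 20 and 7; the successive quotients are the partial quotients a_0, a_1, ... (each step inverts the fractional part left over by the previous one):
  20 = 2*7 + 6, so a_0 = 2.
  7 = 1*6 + 1, so a_1 = 1.
  6 = 6*1 + 0, so a_2 = 6.
The remainder reaches 0 after 3 divisions, so the expansion has 3 partial quotients, read off in order.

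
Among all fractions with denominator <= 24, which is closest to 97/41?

26/11

Expand x = 97/41 as a continued fraction with the Euclidean algorithm:
  97 = 2*41 + 15, so a_0 = 2.
  41 = 2*15 + 11, so a_1 = 2.
  15 = 1*11 + 4, so a_2 = 1.
  11 = 2*4 + 3, so a_3 = 2.
  4 = 1*3 + 1, so a_4 = 1.
  3 = 3*1 + 0, so a_5 = 3.
so x = [2; 2, 1, 2, 1, 3].
Convergents (p_i = a_i*p_{i-1} + p_{i-2}, q_i = a_i*q_{i-1} + q_{i-2} with p_{-2}=0, p_{-1}=1, q_{-2}=1, q_{-1}=0), until the denominator exceeds 24:
  i=0: a_0=2, p_0 = 2*1 + 0 = 2, q_0 = 2*0 + 1 = 1.
  i=1: a_1=2, p_1 = 2*2 + 1 = 5, q_1 = 2*1 + 0 = 2.
  i=2: a_2=1, p_2 = 1*5 + 2 = 7, q_2 = 1*2 + 1 = 3.
  i=3: a_3=2, p_3 = 2*7 + 5 = 19, q_3 = 2*3 + 2 = 8.
  i=4: a_4=1, p_4 = 1*19 + 7 = 26, q_4 = 1*8 + 3 = 11.
  i=5: a_5=3, p_5 = 3*26 + 19 = 97, q_5 = 3*11 + 8 = 41.
q_5 = 41 > 24, so the last convergent with denominator <= 24 is p_4/q_4 = 26/11.
The closest fraction with denominator <= 24 is either p_4/q_4 or the intermediate fraction (k*p_4 + p_3)/(k*q_4 + q_3) with the largest k >= 1 whose denominator stays <= 24; these approach x as k grows, and every other convergent or intermediate fraction in range is farther away.
Largest k: floor((24 - q_3)/q_4) = floor((24 - 8)/11) = 1.
That gives (1*26 + 19)/(1*11 + 8) = 45/19.
Compare the errors: |x - 26/11| = |97*11 - 26*41|/(41*11) = 1/451, and |x - 45/19| = |97*19 - 45*41|/(41*19) = 2/779.
Cross-multiplying, 1*779 = 779 < 902 = 2*451, so 1/451 is smaller: the convergent 26/11 is closer to x than 45/19.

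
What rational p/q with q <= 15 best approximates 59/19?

Expand x = 59/19 as a continued fraction with the Euclidean algorithm:
  59 = 3*19 + 2, so a_0 = 3.
  19 = 9*2 + 1, so a_1 = 9.
  2 = 2*1 + 0, so a_2 = 2.
so x = [3; 9, 2].
Convergents (p_i = a_i*p_{i-1} + p_{i-2}, q_i = a_i*q_{i-1} + q_{i-2} with p_{-2}=0, p_{-1}=1, q_{-2}=1, q_{-1}=0), until the denominator exceeds 15:
  i=0: a_0=3, p_0 = 3*1 + 0 = 3, q_0 = 3*0 + 1 = 1.
  i=1: a_1=9, p_1 = 9*3 + 1 = 28, q_1 = 9*1 + 0 = 9.
  i=2: a_2=2, p_2 = 2*28 + 3 = 59, q_2 = 2*9 + 1 = 19.
q_2 = 19 > 15, so the last convergent with denominator <= 15 is p_1/q_1 = 28/9.
The closest fraction with denominator <= 15 is either p_1/q_1 or the intermediate fraction (k*p_1 + p_0)/(k*q_1 + q_0) with the largest k >= 1 whose denominator stays <= 15; these approach x as k grows, and every other convergent or intermediate fraction in range is farther away.
Largest k: floor((15 - q_0)/q_1) = floor((15 - 1)/9) = 1.
That gives (1*28 + 3)/(1*9 + 1) = 31/10.
Compare the errors: |x - 28/9| = |59*9 - 28*19|/(19*9) = 1/171, and |x - 31/10| = |59*10 - 31*19|/(19*10) = 1/190.
Cross-multiplying, 1*171 = 171 < 190 = 1*190, so 1/190 is smaller: the intermediate fraction 31/10 is closer to x than 28/9.

31/10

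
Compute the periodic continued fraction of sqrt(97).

Write x_i = (sqrt(97) + m_i)/d_i with (m_0, d_0) = (0, 1). a_0 = floor(sqrt(97)) = 9, since 9^2 = 81 <= 97 < 100 = 10^2.
Iterate m_{i+1} = d_i*a_i - m_i, d_{i+1} = (97 - m_{i+1}^2)/d_i, a_{i+1} = floor((a_0 + m_{i+1})/d_{i+1}):
  m_1 = 1*9 - 0 = 9, d_1 = (97 - 9^2)/1 = 16/1 = 16, a_1 = floor((9 + 9)/16) = 1.
  m_2 = 16*1 - 9 = 7, d_2 = (97 - 7^2)/16 = 48/16 = 3, a_2 = floor((9 + 7)/3) = 5.
  m_3 = 3*5 - 7 = 8, d_3 = (97 - 8^2)/3 = 33/3 = 11, a_3 = floor((9 + 8)/11) = 1.
  m_4 = 11*1 - 8 = 3, d_4 = (97 - 3^2)/11 = 88/11 = 8, a_4 = floor((9 + 3)/8) = 1.
  m_5 = 8*1 - 3 = 5, d_5 = (97 - 5^2)/8 = 72/8 = 9, a_5 = floor((9 + 5)/9) = 1.
  m_6 = 9*1 - 5 = 4, d_6 = (97 - 4^2)/9 = 81/9 = 9, a_6 = floor((9 + 4)/9) = 1.
  m_7 = 9*1 - 4 = 5, d_7 = (97 - 5^2)/9 = 72/9 = 8, a_7 = floor((9 + 5)/8) = 1.
  m_8 = 8*1 - 5 = 3, d_8 = (97 - 3^2)/8 = 88/8 = 11, a_8 = floor((9 + 3)/11) = 1.
  m_9 = 11*1 - 3 = 8, d_9 = (97 - 8^2)/11 = 33/11 = 3, a_9 = floor((9 + 8)/3) = 5.
  m_10 = 3*5 - 8 = 7, d_10 = (97 - 7^2)/3 = 48/3 = 16, a_10 = floor((9 + 7)/16) = 1.
  m_11 = 16*1 - 7 = 9, d_11 = (97 - 9^2)/16 = 16/16 = 1, a_11 = floor((9 + 9)/1) = 18.
  m_12 = 1*18 - 9 = 9, d_12 = (97 - 9^2)/1 = 16/1 = 16: (m_12, d_12) = (m_1, d_1) = (9, 16), so from here the quotients repeat a_1, ..., a_11; the period length is 11.
Hence the expansion of sqrt(97) is a_0 = 9 followed by the repeating block 1, 5, 1, 1, 1, 1, 1, 1, 5, 1, 18 (period 11).

[9; (1, 5, 1, 1, 1, 1, 1, 1, 5, 1, 18)]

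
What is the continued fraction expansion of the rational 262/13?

[20; 6, 2]

Run the Euclidean algorithm on 262 and 13; the successive quotients are the partial quotients a_0, a_1, ... (each step inverts the fractional part left over by the previous one):
  262 = 20*13 + 2, so a_0 = 20.
  13 = 6*2 + 1, so a_1 = 6.
  2 = 2*1 + 0, so a_2 = 2.
The remainder reaches 0 after 3 divisions, so the expansion has 3 partial quotients, read off in order.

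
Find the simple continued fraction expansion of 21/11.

[1; 1, 10]

Run the Euclidean algorithm on 21 and 11; the successive quotients are the partial quotients a_0, a_1, ... (each step inverts the fractional part left over by the previous one):
  21 = 1*11 + 10, so a_0 = 1.
  11 = 1*10 + 1, so a_1 = 1.
  10 = 10*1 + 0, so a_2 = 10.
The remainder reaches 0 after 3 divisions, so the expansion has 3 partial quotients, read off in order.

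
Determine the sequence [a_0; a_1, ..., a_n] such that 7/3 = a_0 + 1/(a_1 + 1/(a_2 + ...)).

Run the Euclidean algorithm on 7 and 3; the successive quotients are the partial quotients a_0, a_1, ... (each step inverts the fractional part left over by the previous one):
  7 = 2*3 + 1, so a_0 = 2.
  3 = 3*1 + 0, so a_1 = 3.
The remainder reaches 0 after 2 divisions, so the expansion has 2 partial quotients, read off in order.

[2; 3]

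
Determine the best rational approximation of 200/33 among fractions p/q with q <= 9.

Expand x = 200/33 as a continued fraction with the Euclidean algorithm:
  200 = 6*33 + 2, so a_0 = 6.
  33 = 16*2 + 1, so a_1 = 16.
  2 = 2*1 + 0, so a_2 = 2.
so x = [6; 16, 2].
Convergents (p_i = a_i*p_{i-1} + p_{i-2}, q_i = a_i*q_{i-1} + q_{i-2} with p_{-2}=0, p_{-1}=1, q_{-2}=1, q_{-1}=0), until the denominator exceeds 9:
  i=0: a_0=6, p_0 = 6*1 + 0 = 6, q_0 = 6*0 + 1 = 1.
  i=1: a_1=16, p_1 = 16*6 + 1 = 97, q_1 = 16*1 + 0 = 16.
q_1 = 16 > 9, so the last convergent with denominator <= 9 is p_0/q_0 = 6/1.
The closest fraction with denominator <= 9 is either p_0/q_0 or the intermediate fraction (k*p_0 + p_{-1})/(k*q_0 + q_{-1}) with the largest k >= 1 whose denominator stays <= 9; these approach x as k grows, and every other convergent or intermediate fraction in range is farther away.
Largest k: floor((9 - q_{-1})/q_0) = floor((9 - 0)/1) = 9 (using the seeds p_{-1} = 1, q_{-1} = 0).
That gives (9*6 + 1)/(9*1 + 0) = 55/9.
Compare the errors: |x - 6/1| = |200*1 - 6*33|/(33*1) = 2/33, and |x - 55/9| = |200*9 - 55*33|/(33*9) = 15/297.
Cross-multiplying, 15*33 = 495 < 594 = 2*297, so 15/297 is smaller: the intermediate fraction 55/9 is closer to x than 6/1.

55/9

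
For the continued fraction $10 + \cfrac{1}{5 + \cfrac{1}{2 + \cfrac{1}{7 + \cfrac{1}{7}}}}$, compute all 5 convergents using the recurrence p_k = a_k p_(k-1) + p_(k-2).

Using the convergent recurrence p_i = a_i*p_{i-1} + p_{i-2}, q_i = a_i*q_{i-1} + q_{i-2} with p_{-2}=0, p_{-1}=1, q_{-2}=1, q_{-1}=0:
  i=0: a_0=10, p_0 = 10*1 + 0 = 10, q_0 = 10*0 + 1 = 1.
  i=1: a_1=5, p_1 = 5*10 + 1 = 51, q_1 = 5*1 + 0 = 5.
  i=2: a_2=2, p_2 = 2*51 + 10 = 112, q_2 = 2*5 + 1 = 11.
  i=3: a_3=7, p_3 = 7*112 + 51 = 835, q_3 = 7*11 + 5 = 82.
  i=4: a_4=7, p_4 = 7*835 + 112 = 5957, q_4 = 7*82 + 11 = 585.

10/1, 51/5, 112/11, 835/82, 5957/585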